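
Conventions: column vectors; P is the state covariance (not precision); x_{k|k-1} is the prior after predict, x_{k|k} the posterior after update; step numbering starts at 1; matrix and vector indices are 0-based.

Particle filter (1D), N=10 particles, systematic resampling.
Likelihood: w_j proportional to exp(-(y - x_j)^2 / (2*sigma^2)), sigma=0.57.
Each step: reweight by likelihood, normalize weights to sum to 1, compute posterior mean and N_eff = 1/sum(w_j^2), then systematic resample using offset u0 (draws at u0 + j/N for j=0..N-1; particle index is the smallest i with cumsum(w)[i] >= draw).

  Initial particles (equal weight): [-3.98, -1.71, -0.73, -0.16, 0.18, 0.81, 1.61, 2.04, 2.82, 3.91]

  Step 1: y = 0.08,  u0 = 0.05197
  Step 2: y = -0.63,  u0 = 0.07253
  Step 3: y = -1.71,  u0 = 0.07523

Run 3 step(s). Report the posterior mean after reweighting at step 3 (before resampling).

step 1: w=[0.0000, 0.0026, 0.1329, 0.3338, 0.3592, 0.1606, 0.0099, 0.0010, 0.0000, 0.0000]  mean=0.0579  Neff=3.5216  idx=[2, 3, 3, 3, 3, 4, 4, 4, 5, 5]
step 2: w=[0.1967, 0.1422, 0.1422, 0.1422, 0.1422, 0.0728, 0.0728, 0.0728, 0.0082, 0.0082]  mean=-0.1819  Neff=7.3786  idx=[0, 0, 1, 2, 2, 3, 4, 5, 6, 7]
step 3: w=[0.3850, 0.3850, 0.0418, 0.0418, 0.0418, 0.0418, 0.0418, 0.0069, 0.0069, 0.0069]  mean=-0.5919  Neff=3.2748  idx=[0, 0, 0, 0, 1, 1, 1, 2, 4, 6]

post_mean = -0.5919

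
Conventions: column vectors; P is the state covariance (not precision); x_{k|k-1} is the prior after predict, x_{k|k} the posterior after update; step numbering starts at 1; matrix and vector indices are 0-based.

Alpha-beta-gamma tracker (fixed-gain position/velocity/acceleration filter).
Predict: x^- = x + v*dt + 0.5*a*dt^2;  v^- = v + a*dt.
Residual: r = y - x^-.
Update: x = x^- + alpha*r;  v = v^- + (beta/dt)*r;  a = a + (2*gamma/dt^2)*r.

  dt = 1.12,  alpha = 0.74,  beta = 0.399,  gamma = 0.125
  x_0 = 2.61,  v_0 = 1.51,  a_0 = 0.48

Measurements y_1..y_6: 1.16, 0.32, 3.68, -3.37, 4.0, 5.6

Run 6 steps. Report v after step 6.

step 1: x_pred=4.6023  r=-3.4423  x^+=2.0550  v^+=0.8213  a^+=-0.2060
step 2: x_pred=2.8456  r=-2.5256  x^+=0.9767  v^+=-0.3092  a^+=-0.7094
step 3: x_pred=0.1854  r=3.4946  x^+=2.7714  v^+=0.1412  a^+=-0.0129
step 4: x_pred=2.9215  r=-6.2915  x^+=-1.7342  v^+=-2.1146  a^+=-1.2668
step 5: x_pred=-4.8971  r=8.8971  x^+=1.6868  v^+=-0.3638  a^+=0.5064
step 6: x_pred=1.5969  r=4.0031  x^+=4.5592  v^+=1.6294  a^+=1.3042

v_post = 1.6294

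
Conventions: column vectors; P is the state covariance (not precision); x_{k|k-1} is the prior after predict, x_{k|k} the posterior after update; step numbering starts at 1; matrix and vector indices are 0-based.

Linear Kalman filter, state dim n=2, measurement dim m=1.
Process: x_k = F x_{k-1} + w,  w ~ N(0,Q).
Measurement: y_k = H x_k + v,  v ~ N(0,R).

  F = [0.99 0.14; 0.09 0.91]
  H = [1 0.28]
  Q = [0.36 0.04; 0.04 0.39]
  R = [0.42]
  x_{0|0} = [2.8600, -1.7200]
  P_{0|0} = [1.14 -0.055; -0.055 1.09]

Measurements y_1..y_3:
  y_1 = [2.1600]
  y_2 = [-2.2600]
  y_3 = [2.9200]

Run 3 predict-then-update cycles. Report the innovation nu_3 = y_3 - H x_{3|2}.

step 1: x^-=[2.5906, -1.3078]  P^-=[1.4834 0.2302; 0.2302 1.2929]  S=[2.1337]  K=[0.7254; 0.2775]  nu=[-0.0644]  x^+=[2.5439, -1.3257]  P^+=[0.3605 -0.1994; -0.1994 1.1285]
step 2: x^-=[2.3328, -0.9774]  P^-=[0.6802 0.0337; 0.0337 1.2948]  S=[1.2206]  K=[0.5650; 0.3247]  nu=[-4.3192]  x^+=[-0.1075, -2.3796]  P^+=[0.2905 -0.1902; -0.1902 1.1661]
step 3: x^-=[-0.4396, -2.1751]  P^-=[0.6149 0.0407; 0.0407 1.3269]  S=[1.1617]  K=[0.5391; 0.3549]  nu=[3.9686]  x^+=[1.7000, -0.7668]  P^+=[0.2773 -0.1815; -0.1815 1.1806]

innov = [3.9686]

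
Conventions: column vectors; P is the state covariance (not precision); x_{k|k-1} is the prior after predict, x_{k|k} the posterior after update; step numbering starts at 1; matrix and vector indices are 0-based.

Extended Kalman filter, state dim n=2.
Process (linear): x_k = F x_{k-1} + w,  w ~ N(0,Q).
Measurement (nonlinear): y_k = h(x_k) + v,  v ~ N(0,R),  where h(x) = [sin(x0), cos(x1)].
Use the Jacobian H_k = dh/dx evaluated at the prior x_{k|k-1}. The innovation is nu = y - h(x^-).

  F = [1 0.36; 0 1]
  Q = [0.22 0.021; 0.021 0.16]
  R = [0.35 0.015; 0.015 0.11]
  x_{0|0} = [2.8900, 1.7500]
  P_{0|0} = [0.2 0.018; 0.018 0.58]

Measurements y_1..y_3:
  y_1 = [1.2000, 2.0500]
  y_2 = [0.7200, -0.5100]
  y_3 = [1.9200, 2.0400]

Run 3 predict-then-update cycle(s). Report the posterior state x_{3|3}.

step 1: x^-=[3.5200, 1.7500]  P^-=[0.5081 0.2478; 0.2478 0.7400]  H_jac=[-0.9293 0.0000; 0.0000 -0.9840]  S=[0.7888 0.2416; 0.2416 0.8265]  K=[-0.5582 -0.1318; -0.0243 -0.8739]  nu=[1.5694, 2.2282]  x^+=[2.3501, -0.2354]  P^+=[0.2124 0.0232; 0.0232 0.0981]
step 2: x^-=[2.2653, -0.2354]  P^-=[0.4618 0.0796; 0.0796 0.2581]  H_jac=[-0.6400 0.0000; 0.0000 0.2332]  S=[0.5392 0.0031; 0.0031 0.1240]  K=[-0.5492 0.1634; -0.0973 0.4877]  nu=[-0.0483, -1.4824]  x^+=[2.0496, -0.9537]  P^+=[0.2965 0.0418; 0.0418 0.2238]
step 3: x^-=[1.7063, -0.9537]  P^-=[0.5755 0.1433; 0.1433 0.3838]  H_jac=[-0.1351 0.0000; 0.0000 0.8156]  S=[0.3605 -0.0008; -0.0008 0.3652]  K=[-0.2150 0.3195; -0.0518 0.8568]  nu=[0.9292, 1.4613]  x^+=[1.9735, 0.2502]  P^+=[0.5215 0.0391; 0.0391 0.1146]

x_post = [1.9735, 0.2502]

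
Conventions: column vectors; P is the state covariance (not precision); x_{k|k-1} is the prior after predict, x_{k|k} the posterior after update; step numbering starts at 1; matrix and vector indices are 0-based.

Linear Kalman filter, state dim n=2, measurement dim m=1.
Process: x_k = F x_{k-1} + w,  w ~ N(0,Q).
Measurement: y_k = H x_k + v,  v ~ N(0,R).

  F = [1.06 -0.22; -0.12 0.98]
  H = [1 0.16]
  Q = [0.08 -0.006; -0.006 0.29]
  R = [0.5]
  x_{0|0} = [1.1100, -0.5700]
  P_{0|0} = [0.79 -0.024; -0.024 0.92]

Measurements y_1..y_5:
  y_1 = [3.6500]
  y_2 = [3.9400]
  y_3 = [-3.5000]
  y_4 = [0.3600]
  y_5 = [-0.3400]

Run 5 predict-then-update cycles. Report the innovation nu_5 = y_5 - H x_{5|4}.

step 1: x^-=[1.3020, -0.6918]  P^-=[1.0234 -0.3304; -0.3304 1.1906]  S=[1.4481]  K=[0.6702; -0.0966]  nu=[2.4587]  x^+=[2.9498, -0.9293]  P^+=[0.3730 -0.2366; -0.2366 1.1771]
step 2: x^-=[3.3312, -1.2647]  P^-=[0.6664 -0.5593; -0.5593 1.4815]  S=[1.0253]  K=[0.5626; -0.3143]  nu=[0.8111]  x^+=[3.7876, -1.5197]  P^+=[0.3418 -0.3780; -0.3780 1.3802]
step 3: x^-=[4.3492, -1.9438]  P^-=[0.7071 -0.7497; -0.7497 1.7094]  S=[1.0110]  K=[0.5808; -0.4710]  nu=[-7.5382]  x^+=[-0.0290, 1.6066]  P^+=[0.3661 -0.4731; -0.4731 1.4851]
step 4: x^-=[-0.3842, 1.5780]  P^-=[0.7839 -0.8767; -0.8767 1.8328]  S=[1.0503]  K=[0.6128; -0.5555]  nu=[0.4917]  x^+=[-0.0829, 1.3048]  P^+=[0.3895 -0.5192; -0.5192 1.5087]
step 5: x^-=[-0.3749, 1.2886]  P^-=[0.8328 -0.9338; -0.9338 1.8667]  S=[1.0817]  K=[0.6317; -0.5872]  nu=[-0.1713]  x^+=[-0.4831, 1.3892]  P^+=[0.4011 -0.5326; -0.5326 1.4937]

innov = [-0.1713]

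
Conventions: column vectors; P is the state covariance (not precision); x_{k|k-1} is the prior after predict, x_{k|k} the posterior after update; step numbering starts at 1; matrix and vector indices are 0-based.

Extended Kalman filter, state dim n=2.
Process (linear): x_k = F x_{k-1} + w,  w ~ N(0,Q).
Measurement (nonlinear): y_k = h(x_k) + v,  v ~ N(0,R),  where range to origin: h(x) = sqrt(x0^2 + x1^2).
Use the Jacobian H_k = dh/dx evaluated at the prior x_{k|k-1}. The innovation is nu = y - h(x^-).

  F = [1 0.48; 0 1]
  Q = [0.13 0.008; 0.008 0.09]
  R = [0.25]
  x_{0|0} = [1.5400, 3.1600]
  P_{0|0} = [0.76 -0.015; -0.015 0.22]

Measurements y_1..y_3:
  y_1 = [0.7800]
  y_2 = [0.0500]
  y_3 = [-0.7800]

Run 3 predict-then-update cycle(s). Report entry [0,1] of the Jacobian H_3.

step 1: x^-=[3.0568, 3.1600]  P^-=[0.9263 0.0986; 0.0986 0.3100]  H_jac=[0.6953 0.7187]  S=[0.9565]  K=[0.7474; 0.3046]  nu=[-3.6165]  x^+=[0.3537, 2.0583]  P^+=[0.3920 -0.1192; -0.1192 0.2212]
step 2: x^-=[1.3417, 2.0583]  P^-=[0.4585 -0.0050; -0.0050 0.3112]  H_jac=[0.5461 0.8377]  S=[0.6006]  K=[0.4099; 0.4296]  nu=[-2.4070]  x^+=[0.3550, 1.0243]  P^+=[0.3576 -0.1108; -0.1108 0.2004]
step 3: x^-=[0.8466, 1.0243]  P^-=[0.4274 -0.0066; -0.0066 0.2904]  H_jac=[0.6371 0.7708]  S=[0.5896]  K=[0.4533; 0.3726]  nu=[-2.1088]  x^+=[-0.1094, 0.2386]  P^+=[0.3063 -0.1061; -0.1061 0.2086]

H_jac[0,1] = 0.7708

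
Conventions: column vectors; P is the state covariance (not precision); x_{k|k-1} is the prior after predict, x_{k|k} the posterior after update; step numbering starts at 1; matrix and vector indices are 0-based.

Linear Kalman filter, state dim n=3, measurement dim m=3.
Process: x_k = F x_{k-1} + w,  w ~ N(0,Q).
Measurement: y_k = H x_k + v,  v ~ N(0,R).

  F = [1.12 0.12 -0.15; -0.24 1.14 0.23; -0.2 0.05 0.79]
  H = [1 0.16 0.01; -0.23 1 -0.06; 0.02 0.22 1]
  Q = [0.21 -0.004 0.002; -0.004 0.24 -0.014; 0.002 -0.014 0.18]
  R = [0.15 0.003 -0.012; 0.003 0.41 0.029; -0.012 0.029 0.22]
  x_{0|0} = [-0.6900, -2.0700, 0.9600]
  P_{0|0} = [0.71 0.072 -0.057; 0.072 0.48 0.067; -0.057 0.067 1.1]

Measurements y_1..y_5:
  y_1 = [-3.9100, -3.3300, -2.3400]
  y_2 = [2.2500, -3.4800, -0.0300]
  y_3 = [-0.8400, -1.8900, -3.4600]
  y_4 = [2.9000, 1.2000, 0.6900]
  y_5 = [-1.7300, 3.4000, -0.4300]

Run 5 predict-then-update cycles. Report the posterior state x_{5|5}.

step 1: x^-=[-1.1652, -1.9734, 0.7929]  P^-=[1.1684 -0.1036 -0.3285; -0.1036 0.9649 0.3046; -0.3285 0.3046 0.9180]  S=[1.3044 -0.1911 -0.2478; -0.1911 1.4421 0.5605; -0.2478 0.5605 1.3051]  K=[0.8561 -0.1159 -0.0389; 0.1633 0.6353 0.1526; -0.0732 -0.0844 0.7720]  nu=[-2.4370, -1.5770, -2.6754]  x^+=[-2.9645, -3.7816, -0.9613]  P^+=[0.1315 -0.0171 -0.0211; -0.0171 0.2610 -0.0070; -0.0211 -0.0070 0.1702]
step 2: x^-=[-3.6298, -3.8206, -0.3556]  P^-=[0.3853 -0.0360 -0.0665; -0.0360 0.6038 0.0408; -0.0665 0.0408 0.2986]  S=[0.5380 -0.0197 -0.0480; -0.0197 1.0451 0.1989; -0.0480 0.1989 0.5629]  K=[0.6984 -0.0976 -0.0245; 0.1447 0.5631 0.1205; -0.0582 -0.0720 0.5645]  nu=[6.4947, -0.5156, 1.2387]  x^+=[0.9257, -3.0216, 0.0027]  P^+=[0.1073 -0.0149 -0.0155; -0.0149 0.2308 -0.0094; -0.0155 -0.0094 0.1252]
step 3: x^-=[0.6738, -3.6662, -0.3341]  P^-=[0.3523 -0.0274 -0.0509; -0.0274 0.5577 0.0257; -0.0509 0.0257 0.2674]  S=[0.5069 -0.0121 -0.0355; -0.0121 0.9954 0.1720; -0.0355 0.1720 0.5236]  K=[0.6818 -0.0944 -0.0180; 0.1435 0.5474 0.1123; -0.0510 -0.0724 0.5400]  nu=[-0.9239, 1.9111, -2.3328]  x^+=[-0.0944, -3.0146, -1.6851]  P^+=[0.1046 -0.0140 -0.0139; -0.0140 0.2243 -0.0102; -0.0139 -0.0102 0.1198]
step 4: x^-=[-0.2147, -3.8016, -1.4631]  P^-=[0.3484 -0.0256 -0.0483; -0.0256 0.5477 0.0229; -0.0483 0.0229 0.2634]  S=[0.5034 -0.0113 -0.0335; -0.0113 0.9848 0.1666; -0.0335 0.1666 0.5180]  K=[0.6798 -0.0938 -0.0166; 0.1432 0.5437 0.1102; -0.0495 -0.0729 0.5366]  nu=[3.7376, 4.8644, 2.9937]  x^+=[1.8201, -0.2915, -0.3960]  P^+=[0.1042 -0.0137 -0.0136; -0.0137 0.2228 -0.0104; -0.0136 -0.0104 0.1191]
step 5: x^-=[2.0629, -0.8602, -0.6914]  P^-=[0.3479 -0.0253 -0.0479; -0.0253 0.5454 0.0223; -0.0479 0.0223 0.2628]  S=[0.5029 -0.0113 -0.0332; -0.0113 0.9824 0.1655; -0.0332 0.1655 0.5170]  K=[0.6796 -0.0937 -0.0164; 0.1431 0.5429 0.1097; -0.0492 -0.0730 0.5362]  nu=[-3.6484, 4.6932, 0.4094]  x^+=[-0.8630, 1.2106, -0.6349]  P^+=[0.1042 -0.0137 -0.0135; -0.0137 0.2224 -0.0105; -0.0135 -0.0105 0.1190]

x_post = [-0.8630, 1.2106, -0.6349]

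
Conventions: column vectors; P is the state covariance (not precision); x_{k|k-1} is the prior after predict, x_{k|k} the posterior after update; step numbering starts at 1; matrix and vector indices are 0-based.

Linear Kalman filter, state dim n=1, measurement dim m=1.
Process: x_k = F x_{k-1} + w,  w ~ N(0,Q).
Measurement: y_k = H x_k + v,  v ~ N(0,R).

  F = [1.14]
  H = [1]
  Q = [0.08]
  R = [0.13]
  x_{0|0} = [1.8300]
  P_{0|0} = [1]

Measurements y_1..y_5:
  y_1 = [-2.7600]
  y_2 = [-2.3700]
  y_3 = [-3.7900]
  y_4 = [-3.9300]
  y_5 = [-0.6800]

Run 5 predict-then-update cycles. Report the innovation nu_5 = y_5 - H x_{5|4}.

innov = [3.7722]

step 1: x^-=[2.0862]  P^-=[1.3796]  S=[1.5096]  K=[0.9139]  nu=[-4.8462]  x^+=[-2.3427]  P^+=[0.1188]
step 2: x^-=[-2.6706]  P^-=[0.2344]  S=[0.3644]  K=[0.6432]  nu=[0.3006]  x^+=[-2.4773]  P^+=[0.0836]
step 3: x^-=[-2.8241]  P^-=[0.1887]  S=[0.3187]  K=[0.5921]  nu=[-0.9659]  x^+=[-3.3960]  P^+=[0.0770]
step 4: x^-=[-3.8714]  P^-=[0.1800]  S=[0.3100]  K=[0.5807]  nu=[-0.0586]  x^+=[-3.9054]  P^+=[0.0755]
step 5: x^-=[-4.4522]  P^-=[0.1781]  S=[0.3081]  K=[0.5781]  nu=[3.7722]  x^+=[-2.2716]  P^+=[0.0751]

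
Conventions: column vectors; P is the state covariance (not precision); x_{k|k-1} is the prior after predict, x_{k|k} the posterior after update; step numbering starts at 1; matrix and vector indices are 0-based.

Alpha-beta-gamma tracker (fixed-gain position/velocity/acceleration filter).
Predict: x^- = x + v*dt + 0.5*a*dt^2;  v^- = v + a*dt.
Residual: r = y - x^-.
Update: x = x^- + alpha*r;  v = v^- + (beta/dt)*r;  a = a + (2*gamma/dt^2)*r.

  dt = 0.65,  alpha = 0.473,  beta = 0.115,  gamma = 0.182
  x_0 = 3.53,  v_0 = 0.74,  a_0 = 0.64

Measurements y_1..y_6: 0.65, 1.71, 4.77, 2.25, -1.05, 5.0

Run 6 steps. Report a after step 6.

a_post = 4.7633

step 1: x_pred=4.1462  r=-3.4962  x^+=2.4925  v^+=0.5374  a^+=-2.3721
step 2: x_pred=2.3407  r=-0.6307  x^+=2.0424  v^+=-1.1160  a^+=-2.9155
step 3: x_pred=0.7011  r=4.0689  x^+=2.6257  v^+=-2.2912  a^+=0.5900
step 4: x_pred=1.2610  r=0.9890  x^+=1.7288  v^+=-1.7327  a^+=1.4421
step 5: x_pred=0.9072  r=-1.9572  x^+=-0.0186  v^+=-1.1417  a^+=-0.2441
step 6: x_pred=-0.8122  r=5.8122  x^+=1.9370  v^+=-0.2720  a^+=4.7633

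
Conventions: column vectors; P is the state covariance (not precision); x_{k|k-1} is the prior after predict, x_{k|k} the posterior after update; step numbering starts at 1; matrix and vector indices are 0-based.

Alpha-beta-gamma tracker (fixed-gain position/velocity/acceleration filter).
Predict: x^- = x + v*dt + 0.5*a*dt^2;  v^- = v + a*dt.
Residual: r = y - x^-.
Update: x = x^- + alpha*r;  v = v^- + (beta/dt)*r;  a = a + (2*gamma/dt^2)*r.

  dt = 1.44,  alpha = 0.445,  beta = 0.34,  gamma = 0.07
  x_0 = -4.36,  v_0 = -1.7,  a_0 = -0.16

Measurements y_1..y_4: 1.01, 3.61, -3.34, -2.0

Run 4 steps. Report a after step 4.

a_post = -0.0033

step 1: x_pred=-6.9739  r=7.9839  x^+=-3.4211  v^+=-0.0453  a^+=0.3790
step 2: x_pred=-3.0933  r=6.7033  x^+=-0.1103  v^+=2.0832  a^+=0.8316
step 3: x_pred=3.7517  r=-7.0917  x^+=0.5959  v^+=1.6063  a^+=0.3528
step 4: x_pred=3.2748  r=-5.2748  x^+=0.9275  v^+=0.8689  a^+=-0.0033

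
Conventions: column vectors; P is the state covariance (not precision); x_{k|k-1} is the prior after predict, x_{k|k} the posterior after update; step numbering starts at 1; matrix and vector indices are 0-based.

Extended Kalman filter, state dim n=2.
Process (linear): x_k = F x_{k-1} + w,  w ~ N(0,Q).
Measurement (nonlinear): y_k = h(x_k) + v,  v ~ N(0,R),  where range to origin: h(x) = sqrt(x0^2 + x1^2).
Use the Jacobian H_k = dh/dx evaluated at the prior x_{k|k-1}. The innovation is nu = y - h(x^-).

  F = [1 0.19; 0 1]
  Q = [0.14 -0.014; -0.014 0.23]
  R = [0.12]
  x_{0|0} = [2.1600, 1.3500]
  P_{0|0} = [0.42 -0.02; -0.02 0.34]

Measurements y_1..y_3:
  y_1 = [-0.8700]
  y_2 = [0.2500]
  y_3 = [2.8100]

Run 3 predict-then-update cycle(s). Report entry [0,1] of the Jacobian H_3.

H_jac[0,1] = -0.5770

step 1: x^-=[2.4165, 1.3500]  P^-=[0.5647 0.0306; 0.0306 0.5700]  H_jac=[0.8730 0.4877]  S=[0.7120]  K=[0.7133; 0.4280]  nu=[-3.6380]  x^+=[-0.1786, -0.2069]  P^+=[0.2024 -0.1868; -0.1868 0.4396]
step 2: x^-=[-0.2179, -0.2069]  P^-=[0.2873 -0.1172; -0.1172 0.6696]  H_jac=[-0.7251 -0.6886]  S=[0.4715]  K=[-0.2706; -0.7976]  nu=[-0.0505]  x^+=[-0.2042, -0.1666]  P^+=[0.2528 -0.2190; -0.2190 0.3696]
step 3: x^-=[-0.2359, -0.1666]  P^-=[0.3229 -0.1628; -0.1628 0.5996]  H_jac=[-0.8168 -0.5770]  S=[0.3816]  K=[-0.4450; -0.5582]  nu=[2.5212]  x^+=[-1.3578, -1.5740]  P^+=[0.2473 -0.2576; -0.2576 0.4807]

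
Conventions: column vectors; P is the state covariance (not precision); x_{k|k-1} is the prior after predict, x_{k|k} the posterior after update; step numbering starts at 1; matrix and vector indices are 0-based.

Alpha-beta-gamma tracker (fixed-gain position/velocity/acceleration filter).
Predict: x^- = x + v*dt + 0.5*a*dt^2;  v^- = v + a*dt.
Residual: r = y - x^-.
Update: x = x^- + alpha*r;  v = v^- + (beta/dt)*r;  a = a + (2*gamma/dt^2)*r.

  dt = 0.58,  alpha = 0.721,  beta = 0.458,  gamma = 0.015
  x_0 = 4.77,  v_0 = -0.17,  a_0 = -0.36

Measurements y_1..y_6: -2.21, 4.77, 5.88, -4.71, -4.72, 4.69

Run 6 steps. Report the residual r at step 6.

resid = 13.2780

step 1: x_pred=4.6108  r=-6.8208  x^+=-0.3070  v^+=-5.7649  a^+=-0.9683
step 2: x_pred=-3.8135  r=8.5835  x^+=2.3752  v^+=0.4515  a^+=-0.2028
step 3: x_pred=2.6030  r=3.2770  x^+=4.9657  v^+=2.9216  a^+=0.0894
step 4: x_pred=6.6753  r=-11.3853  x^+=-1.5335  v^+=-6.0170  a^+=-0.9259
step 5: x_pred=-5.1791  r=0.4591  x^+=-4.8481  v^+=-6.1915  a^+=-0.8850
step 6: x_pred=-8.5880  r=13.2780  x^+=0.9854  v^+=3.7803  a^+=0.2992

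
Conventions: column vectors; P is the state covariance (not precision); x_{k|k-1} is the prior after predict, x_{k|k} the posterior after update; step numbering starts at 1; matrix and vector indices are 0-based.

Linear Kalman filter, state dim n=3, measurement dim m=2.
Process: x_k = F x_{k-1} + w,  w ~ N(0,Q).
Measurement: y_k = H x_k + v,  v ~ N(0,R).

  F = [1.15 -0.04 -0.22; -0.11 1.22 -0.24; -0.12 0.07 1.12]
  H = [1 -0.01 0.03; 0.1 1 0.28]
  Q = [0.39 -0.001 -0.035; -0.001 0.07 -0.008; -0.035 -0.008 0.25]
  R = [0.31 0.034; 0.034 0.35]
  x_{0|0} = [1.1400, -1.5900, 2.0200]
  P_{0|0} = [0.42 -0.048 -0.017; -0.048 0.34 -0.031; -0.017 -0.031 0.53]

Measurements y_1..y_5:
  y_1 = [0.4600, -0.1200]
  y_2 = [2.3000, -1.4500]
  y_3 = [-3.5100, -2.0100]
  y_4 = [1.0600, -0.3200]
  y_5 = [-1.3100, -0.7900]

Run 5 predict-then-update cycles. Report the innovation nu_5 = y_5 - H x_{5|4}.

innov = [-1.2969, 1.0440]

step 1: x^-=[0.9302, -2.5500, 2.0143]  P^-=[0.9841 -0.0980 -0.2491; -0.0980 0.6418 -0.1487; -0.2491 -0.1487 0.9231]  S=[1.2821 -0.0387; -0.0387 0.9572]  K=[0.7613 -0.0417; -0.0664 0.6141; -0.1690 0.0818]  nu=[-0.5561, 1.7730]  x^+=[0.4330, -1.4243, 2.2533]  P^+=[0.2370 0.0095 -0.0781; 0.0095 0.2720 -0.2154; -0.0781 -0.2154 0.8790]
step 2: x^-=[0.0592, -2.3261, 2.3721]  P^-=[0.7813 0.0909 -0.3740; 0.0909 0.6479 -0.5027; -0.3740 -0.5027 1.3444]  S=[1.0686 0.0883; 0.0883 0.8268]  K=[0.7197 0.0010; 0.0135 0.6229; -0.2938 -0.1666]  nu=[2.1464, 0.2060]  x^+=[1.6041, -2.1689, 1.7072]  P^+=[0.2277 0.0405 -0.1373; 0.0405 0.3254 -0.3963; -0.1373 -0.3963 1.2206]
step 3: x^-=[1.5559, -3.2322, 1.5678]  P^-=[0.8095 0.2129 -0.5212; 0.2129 0.8413 -0.8335; -0.5212 -0.8335 1.7600]  S=[1.0861 0.1638; 0.1638 0.8841]  K=[0.7239 0.0331; 0.0596 0.7007; -0.3669 -0.3763]  nu=[-5.1453, 0.6277]  x^+=[-2.1481, -3.0989, 3.2193]  P^+=[0.2314 0.0621 -0.1751; 0.0621 0.3897 -0.5308; -0.1751 -0.5308 1.4434]
step 4: x^-=[-3.0546, -4.3169, 3.6464]  P^-=[0.8401 0.2958 -0.6166; 0.2958 1.0209 -1.0691; -0.6166 -1.0691 2.0287]  S=[1.1098 0.2168; 0.2168 0.9643]  K=[0.7277 0.0513; 0.0798 0.7610; -0.3945 -0.4949]  nu=[3.9621, 3.2814]  x^+=[-0.0034, -1.5036, 0.4595]  P^+=[0.2338 0.0728 -0.1912; 0.0728 0.4290 -0.5974; -0.1912 -0.5974 1.5352]
step 5: x^-=[-0.0448, -1.9442, 0.4098]  P^-=[0.8537 0.3348 -0.6558; 0.3348 1.1200 -1.1803; -0.6558 -1.1803 2.1377]  S=[1.1204 0.2429; 0.2429 1.0154]  K=[0.7287 0.0586; 0.0860 0.7900; -0.4001 -0.5418]  nu=[-1.2969, 1.0440]  x^+=[-0.9287, -1.2310, 0.3631]  P^+=[0.2345 0.0765 -0.1953; 0.0765 0.4451 -0.6191; -0.1953 -0.6191 1.5549]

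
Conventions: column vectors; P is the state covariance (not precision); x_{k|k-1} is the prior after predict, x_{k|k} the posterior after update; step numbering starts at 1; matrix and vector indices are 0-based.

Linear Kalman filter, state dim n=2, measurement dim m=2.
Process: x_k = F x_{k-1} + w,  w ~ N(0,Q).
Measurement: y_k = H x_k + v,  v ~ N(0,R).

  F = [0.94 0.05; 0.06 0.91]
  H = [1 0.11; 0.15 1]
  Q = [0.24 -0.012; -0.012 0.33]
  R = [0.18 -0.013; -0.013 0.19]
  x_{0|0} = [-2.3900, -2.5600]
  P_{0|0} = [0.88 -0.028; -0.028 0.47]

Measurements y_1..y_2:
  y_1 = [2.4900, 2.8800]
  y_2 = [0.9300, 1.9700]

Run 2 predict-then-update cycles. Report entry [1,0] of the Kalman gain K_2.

step 1: x^-=[-2.3746, -2.4730]  P^-=[1.0161 0.0350; 0.0350 0.7193]  S=[1.2125 0.2541; 0.2541 0.9427]  K=[0.8474 -0.0296; -0.0710 0.7878]  nu=[5.1366, 5.7092]  x^+=[1.8091, 1.6599]  P^+=[0.1573 -0.0402; -0.0402 0.1566]
step 2: x^-=[1.7835, 1.6190]  P^-=[0.3756 -0.0305; -0.0305 0.4559]  S=[0.5544 0.0624; 0.0624 0.6452]  K=[0.6743 -0.0253; -0.0439 0.7038]  nu=[-1.0316, 0.0834]  x^+=[1.0858, 1.7230]  P^+=[0.1253 -0.0324; -0.0324 0.1391]

K[1,0] = -0.0439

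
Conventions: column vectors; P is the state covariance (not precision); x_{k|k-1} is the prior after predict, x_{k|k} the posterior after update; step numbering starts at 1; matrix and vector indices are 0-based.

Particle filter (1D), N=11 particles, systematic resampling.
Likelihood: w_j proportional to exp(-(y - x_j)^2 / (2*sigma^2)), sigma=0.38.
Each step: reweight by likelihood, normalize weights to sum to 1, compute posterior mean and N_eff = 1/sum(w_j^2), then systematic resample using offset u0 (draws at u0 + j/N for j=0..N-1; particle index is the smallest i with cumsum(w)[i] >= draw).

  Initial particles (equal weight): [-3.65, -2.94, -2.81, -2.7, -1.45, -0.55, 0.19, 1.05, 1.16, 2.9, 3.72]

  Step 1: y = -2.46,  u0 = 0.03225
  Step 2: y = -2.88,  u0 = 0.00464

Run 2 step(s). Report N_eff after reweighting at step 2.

step 1: w=[0.0038, 0.2297, 0.3338, 0.4178, 0.0149, 0.0000, 0.0000, 0.0000, 0.0000, 0.0000, 0.0000]  mean=-2.7768  Neff=2.9500  idx=[1, 1, 1, 2, 2, 2, 3, 3, 3, 3, 3]
step 2: w=[0.0951, 0.0951, 0.0951, 0.0947, 0.0947, 0.0947, 0.0861, 0.0861, 0.0861, 0.0861, 0.0861]  mean=-2.7997  Neff=10.9744  idx=[0, 1, 1, 2, 3, 4, 5, 6, 7, 8, 9]

N_eff = 10.9744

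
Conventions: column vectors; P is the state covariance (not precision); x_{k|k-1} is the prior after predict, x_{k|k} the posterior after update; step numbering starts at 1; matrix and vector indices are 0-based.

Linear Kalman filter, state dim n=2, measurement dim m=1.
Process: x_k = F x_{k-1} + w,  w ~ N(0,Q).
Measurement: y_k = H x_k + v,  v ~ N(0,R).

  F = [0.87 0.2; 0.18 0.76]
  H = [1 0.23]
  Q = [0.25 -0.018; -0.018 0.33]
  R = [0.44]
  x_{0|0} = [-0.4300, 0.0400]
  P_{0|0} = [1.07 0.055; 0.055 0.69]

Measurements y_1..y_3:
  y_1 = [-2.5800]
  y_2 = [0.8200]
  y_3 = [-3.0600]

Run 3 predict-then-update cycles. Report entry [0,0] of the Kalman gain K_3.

step 1: x^-=[-0.3661, -0.0470]  P^-=[1.1066 0.2928; 0.2928 0.7783]  S=[1.7225]  K=[0.6816; 0.2739]  nu=[-2.2031]  x^+=[-1.8676, -0.6504]  P^+=[0.3065 -0.0288; -0.0288 0.6490]
step 2: x^-=[-1.7549, -0.8305]  P^-=[0.4979 0.1086; 0.1086 0.7069]  S=[1.0253]  K=[0.5100; 0.2645]  nu=[2.7659]  x^+=[-0.3442, -0.0989]  P^+=[0.2312 -0.0297; -0.0297 0.6352]
step 3: x^-=[-0.3193, -0.1371]  P^-=[0.4401 0.0940; 0.0940 0.6963]  S=[0.9602]  K=[0.4809; 0.2647]  nu=[-2.7092]  x^+=[-1.6220, -0.8543]  P^+=[0.2181 -0.0282; -0.0282 0.6290]

K[0,0] = 0.4809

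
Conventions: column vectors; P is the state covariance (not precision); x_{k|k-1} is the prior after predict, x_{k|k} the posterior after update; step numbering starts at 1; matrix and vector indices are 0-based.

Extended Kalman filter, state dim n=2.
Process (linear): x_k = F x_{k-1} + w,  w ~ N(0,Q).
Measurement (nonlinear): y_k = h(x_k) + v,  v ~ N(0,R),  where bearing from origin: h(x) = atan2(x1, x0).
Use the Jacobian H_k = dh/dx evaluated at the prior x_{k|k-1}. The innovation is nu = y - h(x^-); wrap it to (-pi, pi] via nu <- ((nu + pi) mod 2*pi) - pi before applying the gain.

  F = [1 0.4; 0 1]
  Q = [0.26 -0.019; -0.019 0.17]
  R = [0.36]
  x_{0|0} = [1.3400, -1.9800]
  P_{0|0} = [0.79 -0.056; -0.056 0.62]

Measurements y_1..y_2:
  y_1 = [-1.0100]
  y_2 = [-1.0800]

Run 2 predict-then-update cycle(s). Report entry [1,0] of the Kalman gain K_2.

K[1,0] = 0.2510

step 1: x^-=[0.5480, -1.9800]  P^-=[1.1044 0.1730; 0.1730 0.7900]  H_jac=[0.4691 0.1298]  S=[0.6374]  K=[0.8480; 0.2882]  nu=[0.2908]  x^+=[0.7946, -1.8962]  P^+=[0.6460 0.0172; 0.0172 0.7370]
step 2: x^-=[0.0361, -1.8962]  P^-=[1.0377 0.2930; 0.2930 0.9070]  H_jac=[0.5272 0.0100]  S=[0.6516]  K=[0.8441; 0.2510]  nu=[0.4718]  x^+=[0.4343, -1.7778]  P^+=[0.5735 0.1549; 0.1549 0.8660]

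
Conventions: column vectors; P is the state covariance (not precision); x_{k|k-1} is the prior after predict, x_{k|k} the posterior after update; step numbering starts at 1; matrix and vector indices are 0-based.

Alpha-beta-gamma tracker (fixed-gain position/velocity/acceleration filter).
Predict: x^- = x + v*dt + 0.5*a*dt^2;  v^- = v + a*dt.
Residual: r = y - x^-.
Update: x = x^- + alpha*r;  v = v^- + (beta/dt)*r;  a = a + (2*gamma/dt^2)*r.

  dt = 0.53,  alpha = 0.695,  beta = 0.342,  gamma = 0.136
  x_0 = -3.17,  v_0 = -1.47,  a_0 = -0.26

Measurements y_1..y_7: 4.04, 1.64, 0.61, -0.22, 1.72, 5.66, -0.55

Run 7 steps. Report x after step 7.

x_post = 0.7998

step 1: x_pred=-3.9856  r=8.0256  x^+=1.5922  v^+=3.5710  a^+=7.5113
step 2: x_pred=4.5398  r=-2.8998  x^+=2.5244  v^+=5.6808  a^+=4.7034
step 3: x_pred=6.1959  r=-5.5859  x^+=2.3137  v^+=4.5692  a^+=-0.7055
step 4: x_pred=4.6363  r=-4.8563  x^+=1.2612  v^+=1.0616  a^+=-5.4079
step 5: x_pred=1.0643  r=0.6557  x^+=1.5200  v^+=-1.3814  a^+=-4.7729
step 6: x_pred=0.1175  r=5.5425  x^+=3.9695  v^+=-0.3346  a^+=0.5940
step 7: x_pred=3.8756  r=-4.4256  x^+=0.7998  v^+=-2.8756  a^+=-3.6914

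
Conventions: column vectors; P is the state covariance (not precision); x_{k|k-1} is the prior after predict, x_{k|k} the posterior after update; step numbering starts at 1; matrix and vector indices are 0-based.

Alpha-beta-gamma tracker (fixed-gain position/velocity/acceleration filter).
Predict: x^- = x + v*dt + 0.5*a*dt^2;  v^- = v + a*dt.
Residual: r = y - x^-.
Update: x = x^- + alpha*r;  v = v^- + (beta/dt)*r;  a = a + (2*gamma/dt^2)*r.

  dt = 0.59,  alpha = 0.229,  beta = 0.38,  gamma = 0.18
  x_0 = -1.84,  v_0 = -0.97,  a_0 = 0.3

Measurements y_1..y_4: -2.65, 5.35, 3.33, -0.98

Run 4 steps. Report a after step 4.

step 1: x_pred=-2.3601  r=-0.2899  x^+=-2.4265  v^+=-0.9797  a^+=0.0002
step 2: x_pred=-3.0045  r=8.3545  x^+=-1.0913  v^+=4.4012  a^+=8.6403
step 3: x_pred=3.0093  r=0.3207  x^+=3.0827  v^+=9.7056  a^+=8.9720
step 4: x_pred=10.3706  r=-11.3506  x^+=7.7713  v^+=7.6885  a^+=-2.7666

a_post = -2.7666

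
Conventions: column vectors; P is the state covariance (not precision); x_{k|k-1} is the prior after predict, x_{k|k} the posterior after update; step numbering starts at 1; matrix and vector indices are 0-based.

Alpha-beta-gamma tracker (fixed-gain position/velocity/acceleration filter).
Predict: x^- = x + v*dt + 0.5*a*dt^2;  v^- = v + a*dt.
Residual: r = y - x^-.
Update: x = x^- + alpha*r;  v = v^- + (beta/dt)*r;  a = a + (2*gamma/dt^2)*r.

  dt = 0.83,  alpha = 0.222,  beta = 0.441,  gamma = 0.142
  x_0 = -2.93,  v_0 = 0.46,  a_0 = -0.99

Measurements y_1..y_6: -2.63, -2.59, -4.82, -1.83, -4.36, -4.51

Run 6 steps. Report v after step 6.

v_post = 0.9452

step 1: x_pred=-2.8892  r=0.2592  x^+=-2.8317  v^+=-0.2240  a^+=-0.8831
step 2: x_pred=-3.3218  r=0.7318  x^+=-3.1593  v^+=-0.5682  a^+=-0.5815
step 3: x_pred=-3.8312  r=-0.9888  x^+=-4.0507  v^+=-1.5762  a^+=-0.9891
step 4: x_pred=-5.6996  r=3.8696  x^+=-4.8406  v^+=-0.3411  a^+=0.6062
step 5: x_pred=-4.9149  r=0.5549  x^+=-4.7917  v^+=0.4568  a^+=0.8349
step 6: x_pred=-4.1250  r=-0.3850  x^+=-4.2104  v^+=0.9452  a^+=0.6762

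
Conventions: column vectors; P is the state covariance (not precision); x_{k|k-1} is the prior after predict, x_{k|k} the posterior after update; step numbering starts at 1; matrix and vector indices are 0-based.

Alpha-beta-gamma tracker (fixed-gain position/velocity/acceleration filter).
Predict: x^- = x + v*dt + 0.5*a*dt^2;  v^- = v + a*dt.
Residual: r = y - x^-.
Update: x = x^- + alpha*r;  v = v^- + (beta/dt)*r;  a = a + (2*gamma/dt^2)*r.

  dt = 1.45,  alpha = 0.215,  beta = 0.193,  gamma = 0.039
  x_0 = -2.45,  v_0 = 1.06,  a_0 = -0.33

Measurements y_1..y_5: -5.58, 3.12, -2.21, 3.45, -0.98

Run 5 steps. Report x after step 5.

x_post = -1.3472

step 1: x_pred=-1.2599  r=-4.3201  x^+=-2.1887  v^+=0.0065  a^+=-0.4903
step 2: x_pred=-2.6947  r=5.8147  x^+=-1.4446  v^+=0.0696  a^+=-0.2746
step 3: x_pred=-1.6323  r=-0.5777  x^+=-1.7565  v^+=-0.4054  a^+=-0.2960
step 4: x_pred=-2.6556  r=6.1056  x^+=-1.3429  v^+=-0.0219  a^+=-0.0695
step 5: x_pred=-1.4477  r=0.4677  x^+=-1.3472  v^+=-0.0604  a^+=-0.0521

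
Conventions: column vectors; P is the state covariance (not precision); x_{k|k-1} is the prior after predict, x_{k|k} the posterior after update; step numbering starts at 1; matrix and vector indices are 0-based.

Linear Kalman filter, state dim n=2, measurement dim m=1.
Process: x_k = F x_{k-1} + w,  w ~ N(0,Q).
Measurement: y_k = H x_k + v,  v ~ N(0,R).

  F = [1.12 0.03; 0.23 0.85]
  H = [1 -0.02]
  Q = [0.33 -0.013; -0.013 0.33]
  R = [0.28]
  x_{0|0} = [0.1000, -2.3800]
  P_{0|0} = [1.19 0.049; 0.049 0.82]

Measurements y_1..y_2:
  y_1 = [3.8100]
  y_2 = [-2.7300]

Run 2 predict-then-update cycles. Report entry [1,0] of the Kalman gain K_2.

step 1: x^-=[0.0406, -2.0000]  P^-=[1.8268 0.3614; 0.3614 1.0046]  S=[2.0927]  K=[0.8695; 0.1631]  nu=[3.7294]  x^+=[3.2832, -1.3917]  P^+=[0.2447 0.0646; 0.0646 0.9489]
step 2: x^-=[3.6354, -0.4278]  P^-=[0.6422 0.1362; 0.1362 1.0538]  S=[0.9172]  K=[0.6972; 0.1256]  nu=[-6.3740]  x^+=[-0.8087, -1.2281]  P^+=[0.1963 0.0559; 0.0559 1.0393]

K[1,0] = 0.1256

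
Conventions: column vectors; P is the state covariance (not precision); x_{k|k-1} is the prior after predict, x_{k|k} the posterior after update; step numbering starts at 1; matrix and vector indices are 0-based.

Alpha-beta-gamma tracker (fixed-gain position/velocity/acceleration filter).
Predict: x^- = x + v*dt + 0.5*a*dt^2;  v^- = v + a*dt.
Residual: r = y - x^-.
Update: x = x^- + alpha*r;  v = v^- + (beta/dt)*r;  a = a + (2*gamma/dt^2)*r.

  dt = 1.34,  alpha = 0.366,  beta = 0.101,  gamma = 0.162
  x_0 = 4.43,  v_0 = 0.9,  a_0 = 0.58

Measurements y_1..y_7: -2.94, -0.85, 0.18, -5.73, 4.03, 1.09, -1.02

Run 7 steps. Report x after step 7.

step 1: x_pred=6.1567  r=-9.0967  x^+=2.8273  v^+=0.9916  a^+=-1.0614
step 2: x_pred=3.2031  r=-4.0531  x^+=1.7196  v^+=-0.7362  a^+=-1.7928
step 3: x_pred=-0.8765  r=1.0565  x^+=-0.4898  v^+=-3.0589  a^+=-1.6021
step 4: x_pred=-6.0271  r=0.2971  x^+=-5.9184  v^+=-5.1834  a^+=-1.5485
step 5: x_pred=-14.2544  r=18.2844  x^+=-7.5623  v^+=-5.8802  a^+=1.7507
step 6: x_pred=-13.8700  r=14.9600  x^+=-8.3946  v^+=-2.4067  a^+=4.4501
step 7: x_pred=-7.6242  r=6.6042  x^+=-5.2071  v^+=4.0543  a^+=5.6418

x_post = -5.2071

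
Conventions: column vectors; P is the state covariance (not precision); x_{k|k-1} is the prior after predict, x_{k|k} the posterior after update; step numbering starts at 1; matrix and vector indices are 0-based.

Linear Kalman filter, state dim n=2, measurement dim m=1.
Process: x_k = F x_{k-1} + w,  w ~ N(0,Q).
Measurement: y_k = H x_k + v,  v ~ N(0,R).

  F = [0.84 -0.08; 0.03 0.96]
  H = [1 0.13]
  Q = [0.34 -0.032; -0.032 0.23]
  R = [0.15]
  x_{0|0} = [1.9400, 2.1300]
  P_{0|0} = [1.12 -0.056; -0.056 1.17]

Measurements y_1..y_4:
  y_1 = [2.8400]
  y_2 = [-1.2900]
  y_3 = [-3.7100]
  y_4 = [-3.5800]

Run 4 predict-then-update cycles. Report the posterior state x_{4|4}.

step 1: x^-=[1.4592, 2.1030]  P^-=[1.1453 -0.1387; -0.1387 1.3061]  S=[1.2813]  K=[0.8798; 0.0243]  nu=[1.1074]  x^+=[2.4335, 2.1299]  P^+=[0.1536 -0.1660; -0.1660 1.3053]
step 2: x^-=[1.8737, 2.1177]  P^-=[0.4790 -0.2619; -0.2619 1.4235]  S=[0.5850]  K=[0.7607; -0.1313]  nu=[-3.4390]  x^+=[-0.7422, 2.5693]  P^+=[0.1405 -0.2034; -0.2034 1.4134]
step 3: x^-=[-0.8290, 2.4443]  P^-=[0.4756 -0.3006; -0.3006 1.5210]  S=[0.5731]  K=[0.7616; -0.1795]  nu=[-3.1988]  x^+=[-3.2652, 3.0183]  P^+=[0.1431 -0.2223; -0.2223 1.5026]
step 4: x^-=[-2.9842, 2.7996]  P^-=[0.4805 -0.3225; -0.3225 1.6021]  S=[0.5737]  K=[0.7644; -0.1991]  nu=[-0.9597]  x^+=[-3.7179, 2.9907]  P^+=[0.1452 -0.2352; -0.2352 1.5794]

x_post = [-3.7179, 2.9907]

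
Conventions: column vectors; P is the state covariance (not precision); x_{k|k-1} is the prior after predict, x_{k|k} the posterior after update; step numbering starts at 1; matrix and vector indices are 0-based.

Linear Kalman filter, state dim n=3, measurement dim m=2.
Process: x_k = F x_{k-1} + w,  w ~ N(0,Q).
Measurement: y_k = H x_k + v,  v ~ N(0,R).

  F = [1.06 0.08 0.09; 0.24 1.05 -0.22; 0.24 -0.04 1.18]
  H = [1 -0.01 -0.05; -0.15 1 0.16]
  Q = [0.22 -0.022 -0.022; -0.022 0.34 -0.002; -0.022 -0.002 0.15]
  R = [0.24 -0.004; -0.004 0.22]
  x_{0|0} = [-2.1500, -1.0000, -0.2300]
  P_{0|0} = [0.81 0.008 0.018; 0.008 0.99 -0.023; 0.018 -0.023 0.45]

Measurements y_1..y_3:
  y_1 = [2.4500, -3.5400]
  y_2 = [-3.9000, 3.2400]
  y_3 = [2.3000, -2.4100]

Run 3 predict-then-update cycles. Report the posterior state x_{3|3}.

x_post = [0.6920, -1.3379, 0.0631]

step 1: x^-=[-2.3797, -1.5154, -0.7474]  P^-=[1.1446 0.2618 0.2493; 0.2618 1.5127 -0.1364; 0.2493 -0.1364 0.8370]  S=[1.3565 0.1135; 0.1135 1.6457]  K=[0.8308 0.0217; 0.1137 0.8742; 0.1569 -0.0350]  nu=[4.7772, -2.2620]  x^+=[1.5402, -2.9495, 0.0812]  P^+=[0.2033 0.0197 0.0767; 0.0197 0.2149 -0.1253; 0.0767 -0.1253 0.8029]
step 2: x^-=[1.4040, -2.7452, 0.5835]  P^-=[0.4725 0.0283 0.2000; 0.0283 0.6872 -0.3416; 0.2000 -0.3416 1.3349]  S=[0.6950 -0.0129; -0.0129 0.8246]  K=[0.6650 -0.0024; 0.0696 0.7630; 0.1932 -0.1887]  nu=[-5.3022, 6.1024]  x^+=[-2.1367, 1.5420, -1.5922]  P^+=[0.1651 0.0042 0.1087; 0.0042 0.2051 -0.2305; 0.1087 -0.2305 1.2786]
step 3: x^-=[-2.2848, 1.4566, -2.4533]  P^-=[0.4353 -0.0241 0.2725; -0.0241 0.7347 -0.5946; 0.2725 -0.5946 2.0235]  S=[0.6531 -0.0406; -0.0406 0.8201]  K=[0.6446 -0.0239; 0.0463 0.7865; 0.2485 -0.3678]  nu=[4.4767, -3.8168]  x^+=[0.6920, -1.3379, 0.0631]  P^+=[0.1623 -0.0076 0.1508; -0.0076 0.2289 -0.3577; 0.1508 -0.3577 1.8648]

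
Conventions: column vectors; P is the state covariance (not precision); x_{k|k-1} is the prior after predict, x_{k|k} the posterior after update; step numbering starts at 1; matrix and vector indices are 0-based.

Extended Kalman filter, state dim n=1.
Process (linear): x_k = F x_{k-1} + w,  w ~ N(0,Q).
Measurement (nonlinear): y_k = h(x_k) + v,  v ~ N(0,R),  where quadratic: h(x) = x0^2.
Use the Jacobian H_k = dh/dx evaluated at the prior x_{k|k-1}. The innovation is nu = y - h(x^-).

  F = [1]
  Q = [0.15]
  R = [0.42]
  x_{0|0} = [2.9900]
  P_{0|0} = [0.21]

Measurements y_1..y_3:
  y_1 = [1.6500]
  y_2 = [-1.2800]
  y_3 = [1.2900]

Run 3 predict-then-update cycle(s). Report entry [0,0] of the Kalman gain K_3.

step 1: x^-=[2.9900]  P^-=[0.3600]  H_jac=[5.9800]  S=[13.2937]  K=[0.1619]  nu=[-7.2901]  x^+=[1.8094]  P^+=[0.0114]
step 2: x^-=[1.8094]  P^-=[0.1614]  H_jac=[3.6189]  S=[2.5334]  K=[0.2305]  nu=[-4.5541]  x^+=[0.7596]  P^+=[0.0268]
step 3: x^-=[0.7596]  P^-=[0.1768]  H_jac=[1.5193]  S=[0.8280]  K=[0.3243]  nu=[0.7129]  x^+=[0.9909]  P^+=[0.0897]

K[0,0] = 0.3243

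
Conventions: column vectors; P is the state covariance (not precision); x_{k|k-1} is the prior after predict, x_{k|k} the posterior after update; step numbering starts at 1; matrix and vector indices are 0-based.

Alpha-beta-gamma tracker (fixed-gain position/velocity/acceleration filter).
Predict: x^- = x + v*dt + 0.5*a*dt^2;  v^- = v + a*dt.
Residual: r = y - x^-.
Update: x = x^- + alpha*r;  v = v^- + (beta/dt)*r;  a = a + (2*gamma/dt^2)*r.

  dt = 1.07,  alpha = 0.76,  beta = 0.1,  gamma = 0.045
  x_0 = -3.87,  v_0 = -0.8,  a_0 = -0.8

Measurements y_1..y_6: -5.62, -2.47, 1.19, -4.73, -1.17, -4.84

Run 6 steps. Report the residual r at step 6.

step 1: x_pred=-5.1840  r=-0.4360  x^+=-5.5154  v^+=-1.6968  a^+=-0.8343
step 2: x_pred=-7.8085  r=5.3385  x^+=-3.7512  v^+=-2.0905  a^+=-0.4146
step 3: x_pred=-6.2254  r=7.4154  x^+=-0.5897  v^+=-1.8411  a^+=0.1683
step 4: x_pred=-2.4634  r=-2.2666  x^+=-4.1860  v^+=-1.8729  a^+=-0.0099
step 5: x_pred=-6.1956  r=5.0256  x^+=-2.3762  v^+=-1.4138  a^+=0.3852
step 6: x_pred=-3.6684  r=-1.1716  x^+=-4.5588  v^+=-1.1111  a^+=0.2931

resid = -1.1716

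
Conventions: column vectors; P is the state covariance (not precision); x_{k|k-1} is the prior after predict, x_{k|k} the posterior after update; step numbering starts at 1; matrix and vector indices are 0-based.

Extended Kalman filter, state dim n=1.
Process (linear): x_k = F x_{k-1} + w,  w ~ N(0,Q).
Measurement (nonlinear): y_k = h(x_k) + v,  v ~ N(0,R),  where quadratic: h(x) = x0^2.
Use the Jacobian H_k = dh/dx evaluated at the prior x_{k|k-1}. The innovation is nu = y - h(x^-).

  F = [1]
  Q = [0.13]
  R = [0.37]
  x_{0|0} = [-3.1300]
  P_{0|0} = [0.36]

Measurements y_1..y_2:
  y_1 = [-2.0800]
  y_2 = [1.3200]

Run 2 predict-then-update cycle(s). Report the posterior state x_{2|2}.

step 1: x^-=[-3.1300]  P^-=[0.4900]  H_jac=[-6.2600]  S=[19.5719]  K=[-0.1567]  nu=[-11.8769]  x^+=[-1.2686]  P^+=[0.0093]
step 2: x^-=[-1.2686]  P^-=[0.1393]  H_jac=[-2.5372]  S=[1.2665]  K=[-0.2790]  nu=[-0.2893]  x^+=[-1.1879]  P^+=[0.0407]

x_post = [-1.1879]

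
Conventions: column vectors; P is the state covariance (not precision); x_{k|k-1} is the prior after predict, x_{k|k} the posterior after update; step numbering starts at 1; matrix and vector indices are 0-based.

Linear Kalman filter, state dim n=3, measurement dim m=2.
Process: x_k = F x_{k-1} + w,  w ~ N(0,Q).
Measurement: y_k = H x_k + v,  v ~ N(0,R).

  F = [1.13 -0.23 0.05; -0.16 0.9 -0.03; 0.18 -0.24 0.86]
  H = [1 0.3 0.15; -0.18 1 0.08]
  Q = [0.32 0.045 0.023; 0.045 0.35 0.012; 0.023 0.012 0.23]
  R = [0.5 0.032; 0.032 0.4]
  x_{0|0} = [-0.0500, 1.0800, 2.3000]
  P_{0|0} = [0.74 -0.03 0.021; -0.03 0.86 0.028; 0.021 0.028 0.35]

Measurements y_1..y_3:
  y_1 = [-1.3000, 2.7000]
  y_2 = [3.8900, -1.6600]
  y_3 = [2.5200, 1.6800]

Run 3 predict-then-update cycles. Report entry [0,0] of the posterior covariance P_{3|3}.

P_post[0,0] = 0.2751

step 1: x^-=[-0.1899, 0.9110, 1.7098]  P^-=[1.3286 -0.2984 0.2601; -0.2984 1.0732 -0.1912; 0.2601 -0.1912 0.5599]  S=[1.8196 -0.1802; -0.1802 1.5891]  K=[0.6778 -0.2483; 0.0672 0.7071; 0.1472 -0.1049]  nu=[-1.6399, 1.6180]  x^+=[-1.7032, 1.9449, 1.2986]  P^+=[0.3340 -0.0189 0.0178; -0.0189 0.2875 -0.0739; 0.0178 -0.0739 0.4974]
step 2: x^-=[-2.3070, 1.9840, 0.3435]  P^-=[0.7765 -0.1002 0.1670; -0.1002 0.6015 -0.1366; 0.1670 -0.1366 0.6629]  S=[1.3232 -0.0290; -0.0290 1.0403]  K=[0.5786 -0.2016; 0.0581 0.5866; 0.1681 -0.1045]  nu=[5.5503, -4.0867]  x^+=[1.7284, -0.0912, 1.7038]  P^+=[0.2844 -0.0120 0.0137; -0.0120 0.2410 -0.0830; 0.0137 -0.0830 0.6131]
step 3: x^-=[2.0593, -0.4098, 1.7983]  P^-=[0.7072 -0.0748 0.1551; -0.0748 0.5611 -0.1333; 0.1551 -0.1333 0.7461]  S=[1.2641 -0.0037; -0.0037 0.9899]  K=[0.5595 -0.1895; 0.0599 0.5699; 0.1793 -0.1019]  nu=[0.3139, 2.3166]  x^+=[1.7959, 0.9292, 1.6186]  P^+=[0.2751 -0.0091 0.0088; -0.0091 0.2354 -0.0890; 0.0088 -0.0890 0.6950]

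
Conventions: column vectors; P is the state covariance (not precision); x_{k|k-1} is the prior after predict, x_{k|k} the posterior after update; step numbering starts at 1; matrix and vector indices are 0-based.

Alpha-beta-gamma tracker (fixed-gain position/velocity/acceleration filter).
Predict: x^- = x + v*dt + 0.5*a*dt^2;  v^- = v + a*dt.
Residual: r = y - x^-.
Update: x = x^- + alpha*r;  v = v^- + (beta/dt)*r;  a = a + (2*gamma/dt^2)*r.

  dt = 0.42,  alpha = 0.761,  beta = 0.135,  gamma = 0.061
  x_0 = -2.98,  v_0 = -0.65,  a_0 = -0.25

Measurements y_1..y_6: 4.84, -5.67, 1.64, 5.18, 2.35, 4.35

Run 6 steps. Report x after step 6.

step 1: x_pred=-3.2751  r=8.1151  x^+=2.9005  v^+=1.8534  a^+=5.3624
step 2: x_pred=4.1519  r=-9.8219  x^+=-3.3226  v^+=0.9486  a^+=-1.4305
step 3: x_pred=-3.0503  r=4.6903  x^+=0.5190  v^+=1.8554  a^+=1.8134
step 4: x_pred=1.4582  r=3.7218  x^+=4.2905  v^+=3.8133  a^+=4.3874
step 5: x_pred=6.2791  r=-3.9291  x^+=3.2890  v^+=4.3931  a^+=1.6700
step 6: x_pred=5.2815  r=-0.9315  x^+=4.5726  v^+=4.7951  a^+=1.0258

x_post = 4.5726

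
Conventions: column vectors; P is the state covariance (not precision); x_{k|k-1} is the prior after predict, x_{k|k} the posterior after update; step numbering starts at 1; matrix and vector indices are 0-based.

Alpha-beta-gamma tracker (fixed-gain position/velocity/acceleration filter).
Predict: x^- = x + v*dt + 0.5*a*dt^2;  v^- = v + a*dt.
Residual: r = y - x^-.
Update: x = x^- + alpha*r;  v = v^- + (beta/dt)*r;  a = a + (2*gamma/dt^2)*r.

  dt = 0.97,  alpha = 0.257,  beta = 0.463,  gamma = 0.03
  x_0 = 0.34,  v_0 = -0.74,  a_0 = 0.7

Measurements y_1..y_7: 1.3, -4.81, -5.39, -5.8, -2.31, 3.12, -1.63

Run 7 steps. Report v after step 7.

step 1: x_pred=-0.0485  r=1.3485  x^+=0.2981  v^+=0.5827  a^+=0.7860
step 2: x_pred=1.2330  r=-6.0430  x^+=-0.3200  v^+=-1.5394  a^+=0.4006
step 3: x_pred=-1.6248  r=-3.7652  x^+=-2.5924  v^+=-2.9480  a^+=0.1605
step 4: x_pred=-5.3765  r=-0.4235  x^+=-5.4853  v^+=-2.9944  a^+=0.1335
step 5: x_pred=-8.3271  r=6.0171  x^+=-6.7807  v^+=0.0072  a^+=0.5172
step 6: x_pred=-6.5304  r=9.6504  x^+=-4.0503  v^+=5.1152  a^+=1.1326
step 7: x_pred=1.4443  r=-3.0743  x^+=0.6542  v^+=4.7464  a^+=0.9366

v_post = 4.7464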